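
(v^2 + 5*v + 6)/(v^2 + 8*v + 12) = (v + 3)/(v + 6)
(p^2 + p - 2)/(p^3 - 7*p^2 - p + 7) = (p + 2)/(p^2 - 6*p - 7)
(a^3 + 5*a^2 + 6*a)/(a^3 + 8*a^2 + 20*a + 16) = a*(a + 3)/(a^2 + 6*a + 8)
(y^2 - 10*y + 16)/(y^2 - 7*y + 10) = (y - 8)/(y - 5)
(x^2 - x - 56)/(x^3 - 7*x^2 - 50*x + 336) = 1/(x - 6)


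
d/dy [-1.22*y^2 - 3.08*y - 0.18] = -2.44*y - 3.08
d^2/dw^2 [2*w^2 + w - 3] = 4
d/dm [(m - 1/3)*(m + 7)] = 2*m + 20/3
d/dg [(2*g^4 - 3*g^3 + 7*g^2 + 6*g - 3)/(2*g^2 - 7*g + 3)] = (8*g^5 - 48*g^4 + 66*g^3 - 88*g^2 + 54*g - 3)/(4*g^4 - 28*g^3 + 61*g^2 - 42*g + 9)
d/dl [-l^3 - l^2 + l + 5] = -3*l^2 - 2*l + 1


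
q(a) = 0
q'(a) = 0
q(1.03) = 0.00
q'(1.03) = 0.00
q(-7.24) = 0.00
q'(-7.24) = 0.00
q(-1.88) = 0.00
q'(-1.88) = 0.00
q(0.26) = 0.00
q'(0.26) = 0.00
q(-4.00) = 0.00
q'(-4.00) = 0.00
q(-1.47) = 0.00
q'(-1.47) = 0.00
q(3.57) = 0.00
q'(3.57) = 0.00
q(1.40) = 0.00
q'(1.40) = 0.00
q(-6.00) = 0.00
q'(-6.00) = 0.00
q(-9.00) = 0.00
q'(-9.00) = 0.00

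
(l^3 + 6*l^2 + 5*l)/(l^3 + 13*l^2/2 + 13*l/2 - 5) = 2*l*(l + 1)/(2*l^2 + 3*l - 2)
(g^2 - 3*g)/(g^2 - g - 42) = g*(3 - g)/(-g^2 + g + 42)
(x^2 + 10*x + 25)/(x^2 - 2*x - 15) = (x^2 + 10*x + 25)/(x^2 - 2*x - 15)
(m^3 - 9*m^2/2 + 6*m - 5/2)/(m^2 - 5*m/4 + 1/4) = 2*(2*m^2 - 7*m + 5)/(4*m - 1)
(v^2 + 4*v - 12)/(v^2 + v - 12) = (v^2 + 4*v - 12)/(v^2 + v - 12)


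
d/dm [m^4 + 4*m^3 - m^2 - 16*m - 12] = 4*m^3 + 12*m^2 - 2*m - 16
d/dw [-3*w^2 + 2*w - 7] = 2 - 6*w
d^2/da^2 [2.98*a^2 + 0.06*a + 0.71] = 5.96000000000000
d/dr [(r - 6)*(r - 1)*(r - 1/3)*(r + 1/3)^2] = 5*r^4 - 80*r^3/3 + 32*r^2/3 + 148*r/27 - 11/27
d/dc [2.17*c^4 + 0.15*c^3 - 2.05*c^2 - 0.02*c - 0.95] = 8.68*c^3 + 0.45*c^2 - 4.1*c - 0.02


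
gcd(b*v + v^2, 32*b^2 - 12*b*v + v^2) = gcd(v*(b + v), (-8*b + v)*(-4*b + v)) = 1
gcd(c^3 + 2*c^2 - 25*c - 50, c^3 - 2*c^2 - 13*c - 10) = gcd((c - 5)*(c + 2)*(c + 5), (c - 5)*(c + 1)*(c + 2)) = c^2 - 3*c - 10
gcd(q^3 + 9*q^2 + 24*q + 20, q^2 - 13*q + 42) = 1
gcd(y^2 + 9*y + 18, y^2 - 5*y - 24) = y + 3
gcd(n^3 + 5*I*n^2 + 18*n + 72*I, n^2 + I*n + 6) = n + 3*I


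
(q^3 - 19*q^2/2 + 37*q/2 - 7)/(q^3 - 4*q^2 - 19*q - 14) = (q^2 - 5*q/2 + 1)/(q^2 + 3*q + 2)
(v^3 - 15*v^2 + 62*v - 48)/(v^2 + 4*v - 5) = (v^2 - 14*v + 48)/(v + 5)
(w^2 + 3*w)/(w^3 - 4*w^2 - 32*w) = (w + 3)/(w^2 - 4*w - 32)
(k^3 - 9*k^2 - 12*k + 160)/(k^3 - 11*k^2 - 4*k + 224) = (k - 5)/(k - 7)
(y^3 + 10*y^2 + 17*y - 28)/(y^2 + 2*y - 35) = (y^2 + 3*y - 4)/(y - 5)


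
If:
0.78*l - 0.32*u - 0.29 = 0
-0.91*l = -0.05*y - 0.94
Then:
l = 0.0549450549450549*y + 1.03296703296703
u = 0.133928571428571*y + 1.61160714285714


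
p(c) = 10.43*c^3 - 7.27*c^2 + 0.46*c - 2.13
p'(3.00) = 238.45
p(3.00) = 215.43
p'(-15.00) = 7258.81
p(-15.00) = -36846.03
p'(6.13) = 1087.11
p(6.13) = 2130.02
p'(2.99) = 236.72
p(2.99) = 213.05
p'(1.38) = 39.98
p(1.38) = 12.07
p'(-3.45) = 423.05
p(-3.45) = -518.54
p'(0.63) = 3.72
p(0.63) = -2.12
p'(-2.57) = 244.50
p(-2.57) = -228.37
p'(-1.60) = 103.83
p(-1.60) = -64.20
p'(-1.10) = 54.31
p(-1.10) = -25.32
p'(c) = 31.29*c^2 - 14.54*c + 0.46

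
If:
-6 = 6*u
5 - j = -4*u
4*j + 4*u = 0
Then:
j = 1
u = -1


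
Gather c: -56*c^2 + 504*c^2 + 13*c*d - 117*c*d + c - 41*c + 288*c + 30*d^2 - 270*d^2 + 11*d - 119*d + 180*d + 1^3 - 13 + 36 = 448*c^2 + c*(248 - 104*d) - 240*d^2 + 72*d + 24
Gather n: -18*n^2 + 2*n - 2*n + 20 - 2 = 18 - 18*n^2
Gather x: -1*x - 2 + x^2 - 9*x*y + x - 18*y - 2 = x^2 - 9*x*y - 18*y - 4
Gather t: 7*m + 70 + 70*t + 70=7*m + 70*t + 140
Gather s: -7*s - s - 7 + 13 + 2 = 8 - 8*s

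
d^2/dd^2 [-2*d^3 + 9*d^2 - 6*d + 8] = 18 - 12*d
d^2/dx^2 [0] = 0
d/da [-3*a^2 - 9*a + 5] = -6*a - 9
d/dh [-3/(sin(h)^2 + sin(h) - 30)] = 3*(2*sin(h) + 1)*cos(h)/(sin(h)^2 + sin(h) - 30)^2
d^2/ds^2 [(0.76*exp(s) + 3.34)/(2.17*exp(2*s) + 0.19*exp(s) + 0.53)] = (3.578764*exp(4*s) + 62.597556*exp(3*s) - 1.11321*exp(2*s) - 15.321294*exp(s) - 0.122854)*exp(s)/(10.218313*exp(6*s) + 2.684073*exp(5*s) + 7.722162*exp(4*s) + 1.317973*exp(3*s) + 1.886058*exp(2*s) + 0.160113*exp(s) + 0.148877)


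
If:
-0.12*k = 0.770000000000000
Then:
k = -6.42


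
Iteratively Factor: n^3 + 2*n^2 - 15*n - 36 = (n + 3)*(n^2 - n - 12) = (n - 4)*(n + 3)*(n + 3)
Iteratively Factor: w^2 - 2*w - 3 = (w - 3)*(w + 1)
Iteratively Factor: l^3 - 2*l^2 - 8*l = (l - 4)*(l^2 + 2*l) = (l - 4)*(l + 2)*(l)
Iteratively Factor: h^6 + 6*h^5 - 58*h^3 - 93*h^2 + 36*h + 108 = (h + 2)*(h^5 + 4*h^4 - 8*h^3 - 42*h^2 - 9*h + 54) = (h - 1)*(h + 2)*(h^4 + 5*h^3 - 3*h^2 - 45*h - 54) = (h - 1)*(h + 2)^2*(h^3 + 3*h^2 - 9*h - 27) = (h - 1)*(h + 2)^2*(h + 3)*(h^2 - 9) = (h - 1)*(h + 2)^2*(h + 3)^2*(h - 3)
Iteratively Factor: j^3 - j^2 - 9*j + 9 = (j - 1)*(j^2 - 9) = (j - 3)*(j - 1)*(j + 3)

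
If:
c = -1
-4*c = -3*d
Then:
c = -1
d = -4/3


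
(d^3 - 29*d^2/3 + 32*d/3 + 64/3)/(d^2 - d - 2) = (3*d^2 - 32*d + 64)/(3*(d - 2))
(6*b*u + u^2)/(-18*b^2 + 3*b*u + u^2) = u/(-3*b + u)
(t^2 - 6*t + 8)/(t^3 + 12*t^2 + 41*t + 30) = (t^2 - 6*t + 8)/(t^3 + 12*t^2 + 41*t + 30)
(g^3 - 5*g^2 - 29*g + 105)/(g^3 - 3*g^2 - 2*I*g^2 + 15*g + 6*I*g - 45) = (g^2 - 2*g - 35)/(g^2 - 2*I*g + 15)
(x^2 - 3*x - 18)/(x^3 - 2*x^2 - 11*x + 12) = (x - 6)/(x^2 - 5*x + 4)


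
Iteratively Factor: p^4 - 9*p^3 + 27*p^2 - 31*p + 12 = (p - 1)*(p^3 - 8*p^2 + 19*p - 12) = (p - 1)^2*(p^2 - 7*p + 12) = (p - 3)*(p - 1)^2*(p - 4)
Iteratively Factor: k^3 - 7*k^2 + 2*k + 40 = (k + 2)*(k^2 - 9*k + 20) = (k - 4)*(k + 2)*(k - 5)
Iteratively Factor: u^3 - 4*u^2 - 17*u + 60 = (u - 3)*(u^2 - u - 20) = (u - 3)*(u + 4)*(u - 5)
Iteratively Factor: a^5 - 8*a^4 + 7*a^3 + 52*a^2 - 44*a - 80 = (a - 5)*(a^4 - 3*a^3 - 8*a^2 + 12*a + 16) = (a - 5)*(a + 2)*(a^3 - 5*a^2 + 2*a + 8) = (a - 5)*(a + 1)*(a + 2)*(a^2 - 6*a + 8) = (a - 5)*(a - 4)*(a + 1)*(a + 2)*(a - 2)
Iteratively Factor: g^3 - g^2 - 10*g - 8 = (g + 1)*(g^2 - 2*g - 8) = (g + 1)*(g + 2)*(g - 4)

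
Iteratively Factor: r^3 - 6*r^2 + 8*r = (r)*(r^2 - 6*r + 8) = r*(r - 2)*(r - 4)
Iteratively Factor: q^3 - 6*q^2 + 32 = (q - 4)*(q^2 - 2*q - 8) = (q - 4)^2*(q + 2)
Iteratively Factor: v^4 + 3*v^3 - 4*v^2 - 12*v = (v + 2)*(v^3 + v^2 - 6*v) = v*(v + 2)*(v^2 + v - 6) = v*(v - 2)*(v + 2)*(v + 3)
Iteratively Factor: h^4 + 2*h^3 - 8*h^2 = (h - 2)*(h^3 + 4*h^2) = h*(h - 2)*(h^2 + 4*h) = h^2*(h - 2)*(h + 4)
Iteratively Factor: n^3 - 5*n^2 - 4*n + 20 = (n - 2)*(n^2 - 3*n - 10) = (n - 2)*(n + 2)*(n - 5)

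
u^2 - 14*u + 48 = (u - 8)*(u - 6)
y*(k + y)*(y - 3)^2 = k*y^3 - 6*k*y^2 + 9*k*y + y^4 - 6*y^3 + 9*y^2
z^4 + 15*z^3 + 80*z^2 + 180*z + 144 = (z + 2)*(z + 3)*(z + 4)*(z + 6)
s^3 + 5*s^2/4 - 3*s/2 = s*(s - 3/4)*(s + 2)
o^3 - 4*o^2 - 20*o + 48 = (o - 6)*(o - 2)*(o + 4)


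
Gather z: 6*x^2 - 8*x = 6*x^2 - 8*x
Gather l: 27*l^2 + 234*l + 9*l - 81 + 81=27*l^2 + 243*l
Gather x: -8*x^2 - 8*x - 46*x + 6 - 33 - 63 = -8*x^2 - 54*x - 90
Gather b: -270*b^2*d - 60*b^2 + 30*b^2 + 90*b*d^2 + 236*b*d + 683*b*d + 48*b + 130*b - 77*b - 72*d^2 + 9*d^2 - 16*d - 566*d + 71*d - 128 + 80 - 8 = b^2*(-270*d - 30) + b*(90*d^2 + 919*d + 101) - 63*d^2 - 511*d - 56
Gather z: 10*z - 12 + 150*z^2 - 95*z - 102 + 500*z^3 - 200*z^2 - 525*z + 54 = 500*z^3 - 50*z^2 - 610*z - 60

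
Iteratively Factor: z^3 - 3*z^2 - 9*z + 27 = (z - 3)*(z^2 - 9) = (z - 3)^2*(z + 3)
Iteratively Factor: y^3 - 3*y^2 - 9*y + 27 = (y - 3)*(y^2 - 9) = (y - 3)*(y + 3)*(y - 3)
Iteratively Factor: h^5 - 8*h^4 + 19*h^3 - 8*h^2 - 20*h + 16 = (h + 1)*(h^4 - 9*h^3 + 28*h^2 - 36*h + 16) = (h - 2)*(h + 1)*(h^3 - 7*h^2 + 14*h - 8) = (h - 2)*(h - 1)*(h + 1)*(h^2 - 6*h + 8) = (h - 2)^2*(h - 1)*(h + 1)*(h - 4)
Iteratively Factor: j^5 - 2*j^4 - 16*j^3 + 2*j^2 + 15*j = (j + 3)*(j^4 - 5*j^3 - j^2 + 5*j) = (j - 1)*(j + 3)*(j^3 - 4*j^2 - 5*j) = j*(j - 1)*(j + 3)*(j^2 - 4*j - 5) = j*(j - 5)*(j - 1)*(j + 3)*(j + 1)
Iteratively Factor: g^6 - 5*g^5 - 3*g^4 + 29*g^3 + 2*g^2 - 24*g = (g)*(g^5 - 5*g^4 - 3*g^3 + 29*g^2 + 2*g - 24) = g*(g + 2)*(g^4 - 7*g^3 + 11*g^2 + 7*g - 12) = g*(g - 3)*(g + 2)*(g^3 - 4*g^2 - g + 4) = g*(g - 3)*(g + 1)*(g + 2)*(g^2 - 5*g + 4) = g*(g - 3)*(g - 1)*(g + 1)*(g + 2)*(g - 4)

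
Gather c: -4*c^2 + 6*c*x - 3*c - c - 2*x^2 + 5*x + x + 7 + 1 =-4*c^2 + c*(6*x - 4) - 2*x^2 + 6*x + 8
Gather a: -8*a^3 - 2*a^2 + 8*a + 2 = -8*a^3 - 2*a^2 + 8*a + 2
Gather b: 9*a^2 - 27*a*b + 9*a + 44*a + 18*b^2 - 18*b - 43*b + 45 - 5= 9*a^2 + 53*a + 18*b^2 + b*(-27*a - 61) + 40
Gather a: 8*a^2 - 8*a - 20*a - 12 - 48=8*a^2 - 28*a - 60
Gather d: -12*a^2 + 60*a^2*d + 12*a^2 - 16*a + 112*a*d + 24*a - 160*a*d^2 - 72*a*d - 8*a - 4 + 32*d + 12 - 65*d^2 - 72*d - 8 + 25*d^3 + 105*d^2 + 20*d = 25*d^3 + d^2*(40 - 160*a) + d*(60*a^2 + 40*a - 20)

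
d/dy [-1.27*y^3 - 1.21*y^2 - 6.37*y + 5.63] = -3.81*y^2 - 2.42*y - 6.37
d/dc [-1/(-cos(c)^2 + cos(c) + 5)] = (2*cos(c) - 1)*sin(c)/(sin(c)^2 + cos(c) + 4)^2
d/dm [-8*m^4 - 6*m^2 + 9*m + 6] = -32*m^3 - 12*m + 9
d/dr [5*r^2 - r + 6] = 10*r - 1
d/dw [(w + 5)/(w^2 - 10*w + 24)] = (w^2 - 10*w - 2*(w - 5)*(w + 5) + 24)/(w^2 - 10*w + 24)^2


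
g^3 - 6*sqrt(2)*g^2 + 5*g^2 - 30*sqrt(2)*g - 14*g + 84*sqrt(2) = (g - 2)*(g + 7)*(g - 6*sqrt(2))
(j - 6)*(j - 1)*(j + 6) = j^3 - j^2 - 36*j + 36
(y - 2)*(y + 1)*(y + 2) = y^3 + y^2 - 4*y - 4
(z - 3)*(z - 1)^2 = z^3 - 5*z^2 + 7*z - 3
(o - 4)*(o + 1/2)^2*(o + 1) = o^4 - 2*o^3 - 27*o^2/4 - 19*o/4 - 1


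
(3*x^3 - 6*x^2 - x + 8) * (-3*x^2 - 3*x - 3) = -9*x^5 + 9*x^4 + 12*x^3 - 3*x^2 - 21*x - 24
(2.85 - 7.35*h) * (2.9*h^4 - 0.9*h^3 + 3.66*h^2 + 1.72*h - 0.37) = -21.315*h^5 + 14.88*h^4 - 29.466*h^3 - 2.211*h^2 + 7.6215*h - 1.0545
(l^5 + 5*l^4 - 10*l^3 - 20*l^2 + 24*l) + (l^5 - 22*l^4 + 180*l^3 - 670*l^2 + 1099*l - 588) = 2*l^5 - 17*l^4 + 170*l^3 - 690*l^2 + 1123*l - 588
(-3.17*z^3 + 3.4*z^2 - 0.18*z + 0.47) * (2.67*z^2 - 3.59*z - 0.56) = -8.4639*z^5 + 20.4583*z^4 - 10.9114*z^3 - 0.00290000000000024*z^2 - 1.5865*z - 0.2632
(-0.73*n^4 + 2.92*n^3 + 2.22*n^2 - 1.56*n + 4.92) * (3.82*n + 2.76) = -2.7886*n^5 + 9.1396*n^4 + 16.5396*n^3 + 0.168*n^2 + 14.4888*n + 13.5792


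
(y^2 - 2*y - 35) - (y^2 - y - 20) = -y - 15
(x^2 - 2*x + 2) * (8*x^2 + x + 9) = 8*x^4 - 15*x^3 + 23*x^2 - 16*x + 18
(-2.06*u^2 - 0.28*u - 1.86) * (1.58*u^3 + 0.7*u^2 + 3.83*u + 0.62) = -3.2548*u^5 - 1.8844*u^4 - 11.0246*u^3 - 3.6516*u^2 - 7.2974*u - 1.1532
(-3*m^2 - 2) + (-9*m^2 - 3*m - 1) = -12*m^2 - 3*m - 3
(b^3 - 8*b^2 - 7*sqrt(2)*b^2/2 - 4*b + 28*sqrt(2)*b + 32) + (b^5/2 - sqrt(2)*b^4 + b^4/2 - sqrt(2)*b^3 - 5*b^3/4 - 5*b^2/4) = b^5/2 - sqrt(2)*b^4 + b^4/2 - sqrt(2)*b^3 - b^3/4 - 37*b^2/4 - 7*sqrt(2)*b^2/2 - 4*b + 28*sqrt(2)*b + 32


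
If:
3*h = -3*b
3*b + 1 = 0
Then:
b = -1/3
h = 1/3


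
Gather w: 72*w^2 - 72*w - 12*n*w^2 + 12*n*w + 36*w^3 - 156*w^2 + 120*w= 36*w^3 + w^2*(-12*n - 84) + w*(12*n + 48)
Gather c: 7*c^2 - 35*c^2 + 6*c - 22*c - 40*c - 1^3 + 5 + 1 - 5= -28*c^2 - 56*c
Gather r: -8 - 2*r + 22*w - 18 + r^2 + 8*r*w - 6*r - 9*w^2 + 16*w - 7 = r^2 + r*(8*w - 8) - 9*w^2 + 38*w - 33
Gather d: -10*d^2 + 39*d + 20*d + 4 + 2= -10*d^2 + 59*d + 6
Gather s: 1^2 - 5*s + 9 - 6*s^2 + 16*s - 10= -6*s^2 + 11*s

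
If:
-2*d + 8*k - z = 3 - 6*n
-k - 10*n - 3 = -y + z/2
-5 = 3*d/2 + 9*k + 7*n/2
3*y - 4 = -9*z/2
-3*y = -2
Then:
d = -13219/5112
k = -67/2556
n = -431/1704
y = 2/3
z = 4/9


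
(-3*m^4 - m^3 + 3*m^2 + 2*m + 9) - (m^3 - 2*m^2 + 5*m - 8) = -3*m^4 - 2*m^3 + 5*m^2 - 3*m + 17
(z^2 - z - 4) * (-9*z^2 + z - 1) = -9*z^4 + 10*z^3 + 34*z^2 - 3*z + 4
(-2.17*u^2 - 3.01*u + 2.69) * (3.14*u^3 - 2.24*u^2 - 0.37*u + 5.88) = -6.8138*u^5 - 4.5906*u^4 + 15.9919*u^3 - 17.6715*u^2 - 18.6941*u + 15.8172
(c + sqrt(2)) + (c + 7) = 2*c + sqrt(2) + 7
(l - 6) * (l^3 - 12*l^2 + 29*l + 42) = l^4 - 18*l^3 + 101*l^2 - 132*l - 252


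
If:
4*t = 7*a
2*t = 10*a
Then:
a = 0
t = 0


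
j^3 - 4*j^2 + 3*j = j*(j - 3)*(j - 1)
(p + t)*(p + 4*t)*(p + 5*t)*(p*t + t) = p^4*t + 10*p^3*t^2 + p^3*t + 29*p^2*t^3 + 10*p^2*t^2 + 20*p*t^4 + 29*p*t^3 + 20*t^4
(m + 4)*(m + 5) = m^2 + 9*m + 20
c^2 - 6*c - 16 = (c - 8)*(c + 2)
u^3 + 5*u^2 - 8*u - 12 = (u - 2)*(u + 1)*(u + 6)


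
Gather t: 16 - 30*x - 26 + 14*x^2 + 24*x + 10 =14*x^2 - 6*x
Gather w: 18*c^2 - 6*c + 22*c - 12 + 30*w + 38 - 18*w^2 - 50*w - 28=18*c^2 + 16*c - 18*w^2 - 20*w - 2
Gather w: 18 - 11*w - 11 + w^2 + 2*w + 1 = w^2 - 9*w + 8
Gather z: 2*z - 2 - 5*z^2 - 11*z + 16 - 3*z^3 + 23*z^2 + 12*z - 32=-3*z^3 + 18*z^2 + 3*z - 18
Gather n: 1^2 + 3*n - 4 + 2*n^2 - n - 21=2*n^2 + 2*n - 24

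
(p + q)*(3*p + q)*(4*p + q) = 12*p^3 + 19*p^2*q + 8*p*q^2 + q^3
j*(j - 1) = j^2 - j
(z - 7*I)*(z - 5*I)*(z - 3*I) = z^3 - 15*I*z^2 - 71*z + 105*I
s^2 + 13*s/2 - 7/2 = (s - 1/2)*(s + 7)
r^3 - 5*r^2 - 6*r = r*(r - 6)*(r + 1)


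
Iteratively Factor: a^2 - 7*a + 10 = (a - 5)*(a - 2)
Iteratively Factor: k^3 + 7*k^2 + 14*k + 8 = (k + 4)*(k^2 + 3*k + 2) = (k + 1)*(k + 4)*(k + 2)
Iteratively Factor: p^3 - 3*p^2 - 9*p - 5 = (p + 1)*(p^2 - 4*p - 5) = (p + 1)^2*(p - 5)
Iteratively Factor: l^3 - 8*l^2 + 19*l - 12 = (l - 3)*(l^2 - 5*l + 4) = (l - 3)*(l - 1)*(l - 4)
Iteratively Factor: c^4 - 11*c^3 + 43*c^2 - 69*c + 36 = (c - 4)*(c^3 - 7*c^2 + 15*c - 9) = (c - 4)*(c - 3)*(c^2 - 4*c + 3) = (c - 4)*(c - 3)*(c - 1)*(c - 3)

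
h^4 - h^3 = h^3*(h - 1)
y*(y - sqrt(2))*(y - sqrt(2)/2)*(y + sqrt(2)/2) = y^4 - sqrt(2)*y^3 - y^2/2 + sqrt(2)*y/2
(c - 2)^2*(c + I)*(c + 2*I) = c^4 - 4*c^3 + 3*I*c^3 + 2*c^2 - 12*I*c^2 + 8*c + 12*I*c - 8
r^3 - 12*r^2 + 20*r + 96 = (r - 8)*(r - 6)*(r + 2)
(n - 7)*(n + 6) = n^2 - n - 42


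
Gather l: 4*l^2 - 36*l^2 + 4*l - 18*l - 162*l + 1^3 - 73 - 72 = -32*l^2 - 176*l - 144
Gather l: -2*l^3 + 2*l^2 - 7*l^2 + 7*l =-2*l^3 - 5*l^2 + 7*l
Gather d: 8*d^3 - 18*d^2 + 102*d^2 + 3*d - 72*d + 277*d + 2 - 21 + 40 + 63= 8*d^3 + 84*d^2 + 208*d + 84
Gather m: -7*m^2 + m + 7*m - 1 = -7*m^2 + 8*m - 1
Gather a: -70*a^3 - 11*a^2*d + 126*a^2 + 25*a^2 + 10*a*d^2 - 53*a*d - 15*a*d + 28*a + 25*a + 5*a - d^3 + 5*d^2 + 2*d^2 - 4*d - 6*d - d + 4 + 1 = -70*a^3 + a^2*(151 - 11*d) + a*(10*d^2 - 68*d + 58) - d^3 + 7*d^2 - 11*d + 5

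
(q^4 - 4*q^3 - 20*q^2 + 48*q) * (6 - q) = -q^5 + 10*q^4 - 4*q^3 - 168*q^2 + 288*q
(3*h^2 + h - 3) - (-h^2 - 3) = 4*h^2 + h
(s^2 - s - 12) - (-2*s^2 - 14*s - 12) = 3*s^2 + 13*s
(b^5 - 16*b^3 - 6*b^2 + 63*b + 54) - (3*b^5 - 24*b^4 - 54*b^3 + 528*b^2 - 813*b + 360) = -2*b^5 + 24*b^4 + 38*b^3 - 534*b^2 + 876*b - 306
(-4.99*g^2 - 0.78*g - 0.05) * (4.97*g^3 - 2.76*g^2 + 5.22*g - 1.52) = -24.8003*g^5 + 9.8958*g^4 - 24.1435*g^3 + 3.6512*g^2 + 0.9246*g + 0.076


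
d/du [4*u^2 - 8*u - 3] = 8*u - 8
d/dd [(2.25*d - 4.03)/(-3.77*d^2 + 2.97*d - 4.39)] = (8.4825*d^2 - 30.3862*d + 2.0916)/(14.2129*d^4 - 22.3938*d^3 + 41.9215*d^2 - 26.0766*d + 19.2721)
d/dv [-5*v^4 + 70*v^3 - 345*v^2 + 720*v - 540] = -20*v^3 + 210*v^2 - 690*v + 720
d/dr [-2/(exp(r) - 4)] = 2*exp(r)/(exp(r) - 4)^2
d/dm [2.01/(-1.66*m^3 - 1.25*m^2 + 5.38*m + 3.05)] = (10.0098*m^2 + 5.025*m - 10.8138)/(1.66*m^3 + 1.25*m^2 - 5.38*m - 3.05)^2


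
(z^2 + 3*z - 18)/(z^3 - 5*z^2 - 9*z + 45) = (z + 6)/(z^2 - 2*z - 15)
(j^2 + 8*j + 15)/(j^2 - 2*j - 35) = (j + 3)/(j - 7)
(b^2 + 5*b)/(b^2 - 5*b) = (b + 5)/(b - 5)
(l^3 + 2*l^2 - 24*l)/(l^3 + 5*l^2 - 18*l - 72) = l/(l + 3)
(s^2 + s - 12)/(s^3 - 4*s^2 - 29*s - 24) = (-s^2 - s + 12)/(-s^3 + 4*s^2 + 29*s + 24)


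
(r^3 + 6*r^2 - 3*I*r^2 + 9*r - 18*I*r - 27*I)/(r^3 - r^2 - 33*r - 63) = (r - 3*I)/(r - 7)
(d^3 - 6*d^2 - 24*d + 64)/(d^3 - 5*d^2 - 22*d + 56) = (d - 8)/(d - 7)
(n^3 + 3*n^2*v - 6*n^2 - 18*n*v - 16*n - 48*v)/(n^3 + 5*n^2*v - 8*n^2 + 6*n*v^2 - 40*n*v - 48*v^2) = (n + 2)/(n + 2*v)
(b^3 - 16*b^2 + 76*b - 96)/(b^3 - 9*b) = (b^3 - 16*b^2 + 76*b - 96)/(b*(b^2 - 9))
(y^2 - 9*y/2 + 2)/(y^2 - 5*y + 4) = (y - 1/2)/(y - 1)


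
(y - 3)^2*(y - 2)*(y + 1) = y^4 - 7*y^3 + 13*y^2 + 3*y - 18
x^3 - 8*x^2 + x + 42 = (x - 7)*(x - 3)*(x + 2)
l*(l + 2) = l^2 + 2*l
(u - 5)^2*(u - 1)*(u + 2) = u^4 - 9*u^3 + 13*u^2 + 45*u - 50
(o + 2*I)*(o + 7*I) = o^2 + 9*I*o - 14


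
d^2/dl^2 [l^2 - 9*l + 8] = 2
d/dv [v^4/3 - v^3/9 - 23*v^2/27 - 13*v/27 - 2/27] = 4*v^3/3 - v^2/3 - 46*v/27 - 13/27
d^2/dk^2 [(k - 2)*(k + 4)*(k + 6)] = 6*k + 16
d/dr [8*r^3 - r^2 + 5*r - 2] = 24*r^2 - 2*r + 5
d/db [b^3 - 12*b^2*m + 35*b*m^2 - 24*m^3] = 3*b^2 - 24*b*m + 35*m^2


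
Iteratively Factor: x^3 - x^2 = (x)*(x^2 - x) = x^2*(x - 1)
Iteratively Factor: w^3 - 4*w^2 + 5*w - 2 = (w - 1)*(w^2 - 3*w + 2) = (w - 2)*(w - 1)*(w - 1)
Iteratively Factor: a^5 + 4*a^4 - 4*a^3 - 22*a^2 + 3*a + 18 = (a + 3)*(a^4 + a^3 - 7*a^2 - a + 6) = (a + 3)^2*(a^3 - 2*a^2 - a + 2) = (a + 1)*(a + 3)^2*(a^2 - 3*a + 2) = (a - 1)*(a + 1)*(a + 3)^2*(a - 2)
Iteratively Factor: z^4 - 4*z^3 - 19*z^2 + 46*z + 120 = (z + 3)*(z^3 - 7*z^2 + 2*z + 40) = (z + 2)*(z + 3)*(z^2 - 9*z + 20) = (z - 4)*(z + 2)*(z + 3)*(z - 5)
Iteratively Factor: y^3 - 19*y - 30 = (y + 2)*(y^2 - 2*y - 15) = (y - 5)*(y + 2)*(y + 3)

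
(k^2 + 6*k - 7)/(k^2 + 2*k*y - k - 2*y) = (k + 7)/(k + 2*y)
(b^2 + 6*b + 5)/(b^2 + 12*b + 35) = (b + 1)/(b + 7)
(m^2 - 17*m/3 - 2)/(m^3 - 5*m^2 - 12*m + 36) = (m + 1/3)/(m^2 + m - 6)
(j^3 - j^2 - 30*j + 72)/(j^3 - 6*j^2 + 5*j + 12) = (j + 6)/(j + 1)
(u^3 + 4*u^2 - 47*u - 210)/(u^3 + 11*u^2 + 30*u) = (u - 7)/u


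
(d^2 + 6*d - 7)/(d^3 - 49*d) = (d - 1)/(d*(d - 7))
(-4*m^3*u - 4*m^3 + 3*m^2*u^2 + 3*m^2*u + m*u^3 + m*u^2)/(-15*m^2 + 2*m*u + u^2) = m*(-4*m^2*u - 4*m^2 + 3*m*u^2 + 3*m*u + u^3 + u^2)/(-15*m^2 + 2*m*u + u^2)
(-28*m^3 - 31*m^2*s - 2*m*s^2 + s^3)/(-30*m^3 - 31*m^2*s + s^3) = (-28*m^2 - 3*m*s + s^2)/(-30*m^2 - m*s + s^2)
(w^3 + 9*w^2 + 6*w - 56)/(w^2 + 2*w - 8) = w + 7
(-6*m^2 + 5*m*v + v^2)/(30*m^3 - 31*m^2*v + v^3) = 1/(-5*m + v)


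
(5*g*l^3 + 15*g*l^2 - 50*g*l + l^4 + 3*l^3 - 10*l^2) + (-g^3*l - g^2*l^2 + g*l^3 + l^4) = -g^3*l - g^2*l^2 + 6*g*l^3 + 15*g*l^2 - 50*g*l + 2*l^4 + 3*l^3 - 10*l^2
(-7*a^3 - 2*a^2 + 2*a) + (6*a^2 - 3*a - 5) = -7*a^3 + 4*a^2 - a - 5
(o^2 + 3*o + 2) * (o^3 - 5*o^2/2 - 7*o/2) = o^5 + o^4/2 - 9*o^3 - 31*o^2/2 - 7*o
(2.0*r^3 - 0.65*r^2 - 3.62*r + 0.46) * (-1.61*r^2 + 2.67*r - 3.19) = -3.22*r^5 + 6.3865*r^4 - 2.2873*r^3 - 8.3325*r^2 + 12.776*r - 1.4674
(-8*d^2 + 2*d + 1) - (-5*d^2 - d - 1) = -3*d^2 + 3*d + 2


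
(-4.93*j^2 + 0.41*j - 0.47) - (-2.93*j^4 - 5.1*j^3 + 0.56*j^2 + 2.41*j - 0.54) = 2.93*j^4 + 5.1*j^3 - 5.49*j^2 - 2.0*j + 0.0700000000000001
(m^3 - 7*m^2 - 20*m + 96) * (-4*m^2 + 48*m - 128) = -4*m^5 + 76*m^4 - 384*m^3 - 448*m^2 + 7168*m - 12288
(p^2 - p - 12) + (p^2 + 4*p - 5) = 2*p^2 + 3*p - 17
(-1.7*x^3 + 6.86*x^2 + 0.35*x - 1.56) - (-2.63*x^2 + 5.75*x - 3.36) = -1.7*x^3 + 9.49*x^2 - 5.4*x + 1.8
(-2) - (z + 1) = -z - 3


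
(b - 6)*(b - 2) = b^2 - 8*b + 12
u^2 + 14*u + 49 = (u + 7)^2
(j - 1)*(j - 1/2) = j^2 - 3*j/2 + 1/2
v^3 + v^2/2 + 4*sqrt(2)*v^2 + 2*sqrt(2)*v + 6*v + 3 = (v + 1/2)*(v + sqrt(2))*(v + 3*sqrt(2))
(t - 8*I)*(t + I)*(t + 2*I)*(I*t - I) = I*t^4 + 5*t^3 - I*t^3 - 5*t^2 + 22*I*t^2 - 16*t - 22*I*t + 16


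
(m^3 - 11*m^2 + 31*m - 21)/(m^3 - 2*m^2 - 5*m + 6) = (m - 7)/(m + 2)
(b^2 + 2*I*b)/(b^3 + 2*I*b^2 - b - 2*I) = b/(b^2 - 1)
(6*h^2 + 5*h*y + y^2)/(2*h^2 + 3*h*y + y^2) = (3*h + y)/(h + y)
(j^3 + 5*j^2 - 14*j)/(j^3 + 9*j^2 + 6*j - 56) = j/(j + 4)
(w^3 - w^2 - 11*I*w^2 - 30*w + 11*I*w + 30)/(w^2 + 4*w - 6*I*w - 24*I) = (w^2 - w*(1 + 5*I) + 5*I)/(w + 4)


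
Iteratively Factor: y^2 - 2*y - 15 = (y - 5)*(y + 3)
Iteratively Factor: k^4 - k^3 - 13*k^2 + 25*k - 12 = (k + 4)*(k^3 - 5*k^2 + 7*k - 3) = (k - 3)*(k + 4)*(k^2 - 2*k + 1) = (k - 3)*(k - 1)*(k + 4)*(k - 1)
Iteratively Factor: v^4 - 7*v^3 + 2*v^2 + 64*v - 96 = (v - 4)*(v^3 - 3*v^2 - 10*v + 24) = (v - 4)*(v - 2)*(v^2 - v - 12) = (v - 4)*(v - 2)*(v + 3)*(v - 4)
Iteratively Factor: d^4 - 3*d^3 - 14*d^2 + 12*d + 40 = (d - 2)*(d^3 - d^2 - 16*d - 20) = (d - 5)*(d - 2)*(d^2 + 4*d + 4) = (d - 5)*(d - 2)*(d + 2)*(d + 2)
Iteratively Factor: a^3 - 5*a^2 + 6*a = (a - 2)*(a^2 - 3*a) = a*(a - 2)*(a - 3)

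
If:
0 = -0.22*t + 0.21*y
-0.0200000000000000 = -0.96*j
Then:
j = 0.02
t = 0.954545454545455*y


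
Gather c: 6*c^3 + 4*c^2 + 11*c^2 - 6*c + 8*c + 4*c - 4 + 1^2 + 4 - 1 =6*c^3 + 15*c^2 + 6*c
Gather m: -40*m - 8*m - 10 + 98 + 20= 108 - 48*m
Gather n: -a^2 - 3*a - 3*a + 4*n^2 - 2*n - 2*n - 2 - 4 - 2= -a^2 - 6*a + 4*n^2 - 4*n - 8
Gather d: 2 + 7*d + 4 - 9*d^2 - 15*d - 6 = -9*d^2 - 8*d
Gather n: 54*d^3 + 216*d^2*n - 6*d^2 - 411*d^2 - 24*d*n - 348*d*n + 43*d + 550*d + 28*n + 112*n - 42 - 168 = 54*d^3 - 417*d^2 + 593*d + n*(216*d^2 - 372*d + 140) - 210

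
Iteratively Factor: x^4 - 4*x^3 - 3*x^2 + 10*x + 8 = (x - 4)*(x^3 - 3*x - 2) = (x - 4)*(x + 1)*(x^2 - x - 2) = (x - 4)*(x + 1)^2*(x - 2)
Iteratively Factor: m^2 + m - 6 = (m - 2)*(m + 3)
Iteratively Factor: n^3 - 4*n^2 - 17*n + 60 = (n + 4)*(n^2 - 8*n + 15) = (n - 3)*(n + 4)*(n - 5)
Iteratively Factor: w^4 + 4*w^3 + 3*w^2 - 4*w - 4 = (w + 2)*(w^3 + 2*w^2 - w - 2) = (w - 1)*(w + 2)*(w^2 + 3*w + 2) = (w - 1)*(w + 2)^2*(w + 1)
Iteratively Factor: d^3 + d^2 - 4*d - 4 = (d - 2)*(d^2 + 3*d + 2) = (d - 2)*(d + 2)*(d + 1)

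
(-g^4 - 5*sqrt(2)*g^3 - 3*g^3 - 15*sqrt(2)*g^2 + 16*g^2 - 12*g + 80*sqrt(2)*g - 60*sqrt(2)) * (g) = -g^5 - 5*sqrt(2)*g^4 - 3*g^4 - 15*sqrt(2)*g^3 + 16*g^3 - 12*g^2 + 80*sqrt(2)*g^2 - 60*sqrt(2)*g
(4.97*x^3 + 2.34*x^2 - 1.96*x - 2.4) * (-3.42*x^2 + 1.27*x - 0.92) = -16.9974*x^5 - 1.6909*x^4 + 5.1026*x^3 + 3.566*x^2 - 1.2448*x + 2.208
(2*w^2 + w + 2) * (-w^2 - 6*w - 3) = -2*w^4 - 13*w^3 - 14*w^2 - 15*w - 6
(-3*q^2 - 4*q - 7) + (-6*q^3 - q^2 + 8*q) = -6*q^3 - 4*q^2 + 4*q - 7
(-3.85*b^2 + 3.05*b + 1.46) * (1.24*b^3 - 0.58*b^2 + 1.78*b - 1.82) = -4.774*b^5 + 6.015*b^4 - 6.8116*b^3 + 11.5892*b^2 - 2.9522*b - 2.6572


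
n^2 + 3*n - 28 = (n - 4)*(n + 7)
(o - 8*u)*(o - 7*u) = o^2 - 15*o*u + 56*u^2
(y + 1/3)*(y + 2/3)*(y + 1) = y^3 + 2*y^2 + 11*y/9 + 2/9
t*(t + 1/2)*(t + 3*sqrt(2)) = t^3 + t^2/2 + 3*sqrt(2)*t^2 + 3*sqrt(2)*t/2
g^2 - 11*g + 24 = (g - 8)*(g - 3)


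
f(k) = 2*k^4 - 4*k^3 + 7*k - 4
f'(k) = 8*k^3 - 12*k^2 + 7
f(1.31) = 2.07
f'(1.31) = 4.39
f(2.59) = 34.63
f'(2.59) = 65.49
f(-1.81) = 28.51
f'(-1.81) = -79.75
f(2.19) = 15.32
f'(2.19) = 33.47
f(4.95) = 746.25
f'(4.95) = 683.27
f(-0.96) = -5.48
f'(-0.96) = -11.14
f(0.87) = 0.60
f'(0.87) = 3.19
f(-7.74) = 8974.40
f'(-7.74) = -4421.37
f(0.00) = -4.00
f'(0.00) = 7.00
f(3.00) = 71.00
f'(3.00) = 115.00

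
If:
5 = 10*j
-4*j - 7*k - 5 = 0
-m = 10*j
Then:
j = 1/2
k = -1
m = -5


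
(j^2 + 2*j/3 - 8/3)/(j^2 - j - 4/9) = 3*(j + 2)/(3*j + 1)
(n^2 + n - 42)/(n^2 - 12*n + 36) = (n + 7)/(n - 6)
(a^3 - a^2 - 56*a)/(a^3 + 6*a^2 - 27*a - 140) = a*(a - 8)/(a^2 - a - 20)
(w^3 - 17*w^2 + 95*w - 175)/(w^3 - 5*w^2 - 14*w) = (w^2 - 10*w + 25)/(w*(w + 2))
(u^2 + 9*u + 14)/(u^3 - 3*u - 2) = (u^2 + 9*u + 14)/(u^3 - 3*u - 2)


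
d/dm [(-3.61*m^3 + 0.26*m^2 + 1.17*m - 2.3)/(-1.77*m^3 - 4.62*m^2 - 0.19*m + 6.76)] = (17.1384*m^4 + 5.5136*m^3 - 80.0678*m^2 - 17.7368*m + 7.4722)/(3.1329*m^6 + 16.3548*m^5 + 22.017*m^4 - 22.1748*m^3 - 62.4263*m^2 - 2.5688*m + 45.6976)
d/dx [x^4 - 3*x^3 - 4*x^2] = x*(4*x^2 - 9*x - 8)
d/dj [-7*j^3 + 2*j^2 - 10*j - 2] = -21*j^2 + 4*j - 10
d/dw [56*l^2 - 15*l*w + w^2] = -15*l + 2*w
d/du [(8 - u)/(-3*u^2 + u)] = (-3*u^2 + 48*u - 8)/(u^2*(9*u^2 - 6*u + 1))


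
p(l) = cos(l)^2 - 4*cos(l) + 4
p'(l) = -2*sin(l)*cos(l) + 4*sin(l)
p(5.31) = 2.07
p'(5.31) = -2.38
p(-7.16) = 1.85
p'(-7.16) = -2.09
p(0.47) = 1.23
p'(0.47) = 1.00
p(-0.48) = 1.24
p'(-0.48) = -1.03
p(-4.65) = 4.25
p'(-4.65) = 4.12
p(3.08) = 8.99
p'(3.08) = 0.37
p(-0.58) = 1.35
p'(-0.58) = -1.28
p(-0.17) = 1.03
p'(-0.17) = -0.34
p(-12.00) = 1.34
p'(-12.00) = 1.24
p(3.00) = 8.94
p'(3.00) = 0.84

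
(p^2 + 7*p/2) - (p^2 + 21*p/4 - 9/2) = 9/2 - 7*p/4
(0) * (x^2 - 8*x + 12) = 0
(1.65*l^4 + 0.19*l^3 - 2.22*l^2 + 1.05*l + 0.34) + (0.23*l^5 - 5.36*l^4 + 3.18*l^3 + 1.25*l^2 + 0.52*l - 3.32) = 0.23*l^5 - 3.71*l^4 + 3.37*l^3 - 0.97*l^2 + 1.57*l - 2.98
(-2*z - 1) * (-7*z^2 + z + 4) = 14*z^3 + 5*z^2 - 9*z - 4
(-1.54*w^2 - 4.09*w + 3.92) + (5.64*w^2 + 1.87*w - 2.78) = 4.1*w^2 - 2.22*w + 1.14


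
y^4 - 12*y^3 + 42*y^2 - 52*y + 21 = (y - 7)*(y - 3)*(y - 1)^2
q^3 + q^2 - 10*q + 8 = (q - 2)*(q - 1)*(q + 4)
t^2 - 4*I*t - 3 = (t - 3*I)*(t - I)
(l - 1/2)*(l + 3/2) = l^2 + l - 3/4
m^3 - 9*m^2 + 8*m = m*(m - 8)*(m - 1)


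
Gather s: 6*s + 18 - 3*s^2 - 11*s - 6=-3*s^2 - 5*s + 12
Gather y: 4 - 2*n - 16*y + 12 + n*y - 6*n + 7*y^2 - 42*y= -8*n + 7*y^2 + y*(n - 58) + 16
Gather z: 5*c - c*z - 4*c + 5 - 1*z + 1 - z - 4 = c + z*(-c - 2) + 2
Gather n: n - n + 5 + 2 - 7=0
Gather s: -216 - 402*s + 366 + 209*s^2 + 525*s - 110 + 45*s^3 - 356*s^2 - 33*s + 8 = 45*s^3 - 147*s^2 + 90*s + 48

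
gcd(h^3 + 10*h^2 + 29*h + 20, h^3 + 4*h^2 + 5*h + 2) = h + 1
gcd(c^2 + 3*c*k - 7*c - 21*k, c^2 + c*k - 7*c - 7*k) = c - 7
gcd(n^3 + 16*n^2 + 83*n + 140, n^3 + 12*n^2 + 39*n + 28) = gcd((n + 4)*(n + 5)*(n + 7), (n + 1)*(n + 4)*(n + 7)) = n^2 + 11*n + 28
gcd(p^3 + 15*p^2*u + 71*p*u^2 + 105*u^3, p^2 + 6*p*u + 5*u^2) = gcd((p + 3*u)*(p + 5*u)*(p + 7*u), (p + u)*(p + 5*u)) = p + 5*u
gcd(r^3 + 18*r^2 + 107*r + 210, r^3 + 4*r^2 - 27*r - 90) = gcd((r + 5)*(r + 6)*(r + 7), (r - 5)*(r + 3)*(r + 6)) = r + 6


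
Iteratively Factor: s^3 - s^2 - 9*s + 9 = (s - 1)*(s^2 - 9) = (s - 1)*(s + 3)*(s - 3)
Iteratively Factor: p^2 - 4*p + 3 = (p - 1)*(p - 3)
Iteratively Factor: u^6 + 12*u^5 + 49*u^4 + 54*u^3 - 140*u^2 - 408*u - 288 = (u + 3)*(u^5 + 9*u^4 + 22*u^3 - 12*u^2 - 104*u - 96) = (u + 3)^2*(u^4 + 6*u^3 + 4*u^2 - 24*u - 32) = (u - 2)*(u + 3)^2*(u^3 + 8*u^2 + 20*u + 16) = (u - 2)*(u + 3)^2*(u + 4)*(u^2 + 4*u + 4) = (u - 2)*(u + 2)*(u + 3)^2*(u + 4)*(u + 2)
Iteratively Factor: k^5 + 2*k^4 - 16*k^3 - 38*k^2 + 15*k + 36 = (k - 4)*(k^4 + 6*k^3 + 8*k^2 - 6*k - 9) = (k - 4)*(k - 1)*(k^3 + 7*k^2 + 15*k + 9) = (k - 4)*(k - 1)*(k + 3)*(k^2 + 4*k + 3) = (k - 4)*(k - 1)*(k + 3)^2*(k + 1)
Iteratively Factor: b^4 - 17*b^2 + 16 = (b - 4)*(b^3 + 4*b^2 - b - 4) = (b - 4)*(b + 1)*(b^2 + 3*b - 4) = (b - 4)*(b + 1)*(b + 4)*(b - 1)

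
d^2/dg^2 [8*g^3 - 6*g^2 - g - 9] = 48*g - 12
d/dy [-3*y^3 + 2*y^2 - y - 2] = -9*y^2 + 4*y - 1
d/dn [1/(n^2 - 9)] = -2*n/(n^2 - 9)^2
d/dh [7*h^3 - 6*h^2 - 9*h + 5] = 21*h^2 - 12*h - 9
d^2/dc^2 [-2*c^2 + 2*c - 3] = -4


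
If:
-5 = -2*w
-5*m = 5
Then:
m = -1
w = 5/2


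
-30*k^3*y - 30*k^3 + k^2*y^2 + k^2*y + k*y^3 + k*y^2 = (-5*k + y)*(6*k + y)*(k*y + k)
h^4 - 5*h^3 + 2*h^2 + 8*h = h*(h - 4)*(h - 2)*(h + 1)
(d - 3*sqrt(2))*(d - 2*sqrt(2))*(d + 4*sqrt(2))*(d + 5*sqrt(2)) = d^4 + 4*sqrt(2)*d^3 - 38*d^2 - 92*sqrt(2)*d + 480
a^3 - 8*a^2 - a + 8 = (a - 8)*(a - 1)*(a + 1)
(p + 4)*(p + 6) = p^2 + 10*p + 24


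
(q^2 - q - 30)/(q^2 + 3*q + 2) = (q^2 - q - 30)/(q^2 + 3*q + 2)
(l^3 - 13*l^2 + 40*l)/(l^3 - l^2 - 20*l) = (l - 8)/(l + 4)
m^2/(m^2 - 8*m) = m/(m - 8)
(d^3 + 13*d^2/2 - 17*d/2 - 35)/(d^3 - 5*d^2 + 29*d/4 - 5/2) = 2*(d^2 + 9*d + 14)/(2*d^2 - 5*d + 2)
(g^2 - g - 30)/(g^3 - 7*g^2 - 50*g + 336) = (g + 5)/(g^2 - g - 56)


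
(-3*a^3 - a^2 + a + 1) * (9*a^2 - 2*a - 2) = -27*a^5 - 3*a^4 + 17*a^3 + 9*a^2 - 4*a - 2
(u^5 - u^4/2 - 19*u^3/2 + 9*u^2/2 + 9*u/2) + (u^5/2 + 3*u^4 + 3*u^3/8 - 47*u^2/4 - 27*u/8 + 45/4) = 3*u^5/2 + 5*u^4/2 - 73*u^3/8 - 29*u^2/4 + 9*u/8 + 45/4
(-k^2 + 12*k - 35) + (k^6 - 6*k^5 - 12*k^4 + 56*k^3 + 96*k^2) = k^6 - 6*k^5 - 12*k^4 + 56*k^3 + 95*k^2 + 12*k - 35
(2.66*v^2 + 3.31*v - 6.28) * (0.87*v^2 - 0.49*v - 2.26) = 2.3142*v^4 + 1.5763*v^3 - 13.0971*v^2 - 4.4034*v + 14.1928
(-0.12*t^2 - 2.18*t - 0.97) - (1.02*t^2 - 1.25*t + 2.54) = -1.14*t^2 - 0.93*t - 3.51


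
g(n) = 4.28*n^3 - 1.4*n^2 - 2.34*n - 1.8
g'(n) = 12.84*n^2 - 2.8*n - 2.34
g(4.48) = 344.46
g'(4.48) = 242.82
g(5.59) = 688.99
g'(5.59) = 383.23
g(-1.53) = -16.83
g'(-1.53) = 32.00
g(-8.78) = -2986.04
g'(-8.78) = 1012.06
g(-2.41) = -64.20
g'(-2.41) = 78.98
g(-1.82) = -27.98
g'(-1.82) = 45.29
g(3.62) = 174.42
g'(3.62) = 155.78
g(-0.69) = -2.26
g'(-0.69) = 5.71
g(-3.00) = -122.94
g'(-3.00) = 121.62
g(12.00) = 7164.36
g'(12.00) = 1813.02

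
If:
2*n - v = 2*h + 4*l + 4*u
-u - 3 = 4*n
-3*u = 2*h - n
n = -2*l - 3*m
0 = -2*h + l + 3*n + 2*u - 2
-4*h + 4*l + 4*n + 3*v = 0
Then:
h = -263/151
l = -43/151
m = 77/151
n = -145/151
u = 127/151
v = -100/151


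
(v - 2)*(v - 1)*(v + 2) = v^3 - v^2 - 4*v + 4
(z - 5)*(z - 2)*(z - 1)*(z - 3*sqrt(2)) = z^4 - 8*z^3 - 3*sqrt(2)*z^3 + 17*z^2 + 24*sqrt(2)*z^2 - 51*sqrt(2)*z - 10*z + 30*sqrt(2)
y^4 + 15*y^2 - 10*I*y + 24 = (y - 3*I)*(y - 2*I)*(y + I)*(y + 4*I)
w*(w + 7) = w^2 + 7*w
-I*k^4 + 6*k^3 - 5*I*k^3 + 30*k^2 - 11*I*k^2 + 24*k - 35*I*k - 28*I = (k + 4)*(k - I)*(k + 7*I)*(-I*k - I)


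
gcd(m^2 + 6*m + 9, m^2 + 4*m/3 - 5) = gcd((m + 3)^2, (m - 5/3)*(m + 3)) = m + 3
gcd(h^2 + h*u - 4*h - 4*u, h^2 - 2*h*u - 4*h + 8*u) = h - 4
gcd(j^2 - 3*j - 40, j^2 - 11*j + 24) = j - 8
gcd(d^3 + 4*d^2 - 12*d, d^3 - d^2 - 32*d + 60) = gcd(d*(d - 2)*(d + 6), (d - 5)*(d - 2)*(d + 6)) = d^2 + 4*d - 12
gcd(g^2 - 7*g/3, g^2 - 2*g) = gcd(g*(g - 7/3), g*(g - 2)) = g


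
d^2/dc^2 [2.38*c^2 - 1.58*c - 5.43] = 4.76000000000000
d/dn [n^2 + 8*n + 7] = 2*n + 8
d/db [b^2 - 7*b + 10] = 2*b - 7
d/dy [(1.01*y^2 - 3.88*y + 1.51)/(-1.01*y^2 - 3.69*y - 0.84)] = (-7.6457*y^2 + 1.3534*y + 8.8311)/(1.0201*y^4 + 7.4538*y^3 + 15.3129*y^2 + 6.1992*y + 0.7056)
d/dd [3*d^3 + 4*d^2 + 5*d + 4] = 9*d^2 + 8*d + 5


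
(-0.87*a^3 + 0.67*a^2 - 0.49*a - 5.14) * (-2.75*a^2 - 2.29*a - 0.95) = 2.3925*a^5 + 0.1498*a^4 + 0.6397*a^3 + 14.6206*a^2 + 12.2361*a + 4.883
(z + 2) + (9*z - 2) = 10*z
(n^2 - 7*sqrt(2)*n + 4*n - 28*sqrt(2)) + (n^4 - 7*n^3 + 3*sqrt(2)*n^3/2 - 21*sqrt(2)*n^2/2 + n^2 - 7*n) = n^4 - 7*n^3 + 3*sqrt(2)*n^3/2 - 21*sqrt(2)*n^2/2 + 2*n^2 - 7*sqrt(2)*n - 3*n - 28*sqrt(2)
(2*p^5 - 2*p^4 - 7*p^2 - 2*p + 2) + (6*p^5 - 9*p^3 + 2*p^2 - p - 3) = 8*p^5 - 2*p^4 - 9*p^3 - 5*p^2 - 3*p - 1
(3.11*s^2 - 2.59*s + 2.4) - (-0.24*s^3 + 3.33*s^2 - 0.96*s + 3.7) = 0.24*s^3 - 0.22*s^2 - 1.63*s - 1.3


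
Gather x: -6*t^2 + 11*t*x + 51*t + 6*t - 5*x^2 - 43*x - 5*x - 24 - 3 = -6*t^2 + 57*t - 5*x^2 + x*(11*t - 48) - 27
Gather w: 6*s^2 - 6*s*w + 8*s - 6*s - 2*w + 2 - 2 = 6*s^2 + 2*s + w*(-6*s - 2)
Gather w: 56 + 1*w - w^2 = -w^2 + w + 56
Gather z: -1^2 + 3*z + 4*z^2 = 4*z^2 + 3*z - 1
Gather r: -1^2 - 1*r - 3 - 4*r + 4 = -5*r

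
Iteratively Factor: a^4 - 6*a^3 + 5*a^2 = (a)*(a^3 - 6*a^2 + 5*a) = a*(a - 1)*(a^2 - 5*a) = a^2*(a - 1)*(a - 5)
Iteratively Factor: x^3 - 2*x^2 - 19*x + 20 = (x - 5)*(x^2 + 3*x - 4) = (x - 5)*(x + 4)*(x - 1)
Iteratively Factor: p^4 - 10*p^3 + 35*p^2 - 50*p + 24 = (p - 1)*(p^3 - 9*p^2 + 26*p - 24) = (p - 2)*(p - 1)*(p^2 - 7*p + 12) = (p - 4)*(p - 2)*(p - 1)*(p - 3)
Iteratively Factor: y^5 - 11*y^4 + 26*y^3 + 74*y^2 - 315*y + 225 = (y - 3)*(y^4 - 8*y^3 + 2*y^2 + 80*y - 75) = (y - 5)*(y - 3)*(y^3 - 3*y^2 - 13*y + 15) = (y - 5)^2*(y - 3)*(y^2 + 2*y - 3) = (y - 5)^2*(y - 3)*(y - 1)*(y + 3)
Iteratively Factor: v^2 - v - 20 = (v + 4)*(v - 5)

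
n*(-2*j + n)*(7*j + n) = -14*j^2*n + 5*j*n^2 + n^3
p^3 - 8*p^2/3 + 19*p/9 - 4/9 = (p - 4/3)*(p - 1)*(p - 1/3)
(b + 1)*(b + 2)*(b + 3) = b^3 + 6*b^2 + 11*b + 6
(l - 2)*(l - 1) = l^2 - 3*l + 2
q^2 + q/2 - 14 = (q - 7/2)*(q + 4)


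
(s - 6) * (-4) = 24 - 4*s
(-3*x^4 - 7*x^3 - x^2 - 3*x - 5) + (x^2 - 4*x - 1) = -3*x^4 - 7*x^3 - 7*x - 6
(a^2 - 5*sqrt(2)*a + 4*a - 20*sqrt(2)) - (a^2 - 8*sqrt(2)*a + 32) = 4*a + 3*sqrt(2)*a - 32 - 20*sqrt(2)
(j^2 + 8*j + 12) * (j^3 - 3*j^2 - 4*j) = j^5 + 5*j^4 - 16*j^3 - 68*j^2 - 48*j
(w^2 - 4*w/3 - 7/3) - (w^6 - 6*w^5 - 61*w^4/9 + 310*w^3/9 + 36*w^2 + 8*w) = -w^6 + 6*w^5 + 61*w^4/9 - 310*w^3/9 - 35*w^2 - 28*w/3 - 7/3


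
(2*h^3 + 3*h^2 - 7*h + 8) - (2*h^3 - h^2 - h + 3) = 4*h^2 - 6*h + 5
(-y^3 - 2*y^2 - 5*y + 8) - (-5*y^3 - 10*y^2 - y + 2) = 4*y^3 + 8*y^2 - 4*y + 6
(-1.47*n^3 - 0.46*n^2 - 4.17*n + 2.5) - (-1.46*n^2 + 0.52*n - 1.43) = -1.47*n^3 + 1.0*n^2 - 4.69*n + 3.93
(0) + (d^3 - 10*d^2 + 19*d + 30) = d^3 - 10*d^2 + 19*d + 30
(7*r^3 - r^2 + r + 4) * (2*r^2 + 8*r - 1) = 14*r^5 + 54*r^4 - 13*r^3 + 17*r^2 + 31*r - 4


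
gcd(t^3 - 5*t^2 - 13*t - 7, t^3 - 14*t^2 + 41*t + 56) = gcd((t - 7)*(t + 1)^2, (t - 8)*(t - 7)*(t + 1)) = t^2 - 6*t - 7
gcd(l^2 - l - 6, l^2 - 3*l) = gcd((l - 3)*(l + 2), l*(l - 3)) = l - 3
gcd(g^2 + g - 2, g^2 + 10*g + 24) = 1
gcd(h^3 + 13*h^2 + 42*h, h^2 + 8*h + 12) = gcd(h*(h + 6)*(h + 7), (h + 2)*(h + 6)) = h + 6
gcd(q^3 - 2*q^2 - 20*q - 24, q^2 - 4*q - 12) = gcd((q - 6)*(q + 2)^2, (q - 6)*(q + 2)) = q^2 - 4*q - 12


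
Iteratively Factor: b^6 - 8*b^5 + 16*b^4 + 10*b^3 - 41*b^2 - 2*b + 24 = (b - 3)*(b^5 - 5*b^4 + b^3 + 13*b^2 - 2*b - 8) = (b - 4)*(b - 3)*(b^4 - b^3 - 3*b^2 + b + 2) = (b - 4)*(b - 3)*(b + 1)*(b^3 - 2*b^2 - b + 2) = (b - 4)*(b - 3)*(b + 1)^2*(b^2 - 3*b + 2) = (b - 4)*(b - 3)*(b - 2)*(b + 1)^2*(b - 1)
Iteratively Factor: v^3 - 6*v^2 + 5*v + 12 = (v - 3)*(v^2 - 3*v - 4) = (v - 3)*(v + 1)*(v - 4)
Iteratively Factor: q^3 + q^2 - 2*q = (q - 1)*(q^2 + 2*q) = q*(q - 1)*(q + 2)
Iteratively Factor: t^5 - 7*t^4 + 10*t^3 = (t - 5)*(t^4 - 2*t^3) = t*(t - 5)*(t^3 - 2*t^2) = t*(t - 5)*(t - 2)*(t^2) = t^2*(t - 5)*(t - 2)*(t)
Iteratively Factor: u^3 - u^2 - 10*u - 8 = (u - 4)*(u^2 + 3*u + 2) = (u - 4)*(u + 1)*(u + 2)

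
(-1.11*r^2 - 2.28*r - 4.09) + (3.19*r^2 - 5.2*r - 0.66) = 2.08*r^2 - 7.48*r - 4.75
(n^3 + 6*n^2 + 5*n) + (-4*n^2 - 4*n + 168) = n^3 + 2*n^2 + n + 168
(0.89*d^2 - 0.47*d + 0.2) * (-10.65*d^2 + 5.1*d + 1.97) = -9.4785*d^4 + 9.5445*d^3 - 2.7737*d^2 + 0.0941000000000001*d + 0.394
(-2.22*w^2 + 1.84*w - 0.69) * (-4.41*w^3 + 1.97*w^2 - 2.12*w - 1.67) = 9.7902*w^5 - 12.4878*w^4 + 11.3741*w^3 - 1.5527*w^2 - 1.61*w + 1.1523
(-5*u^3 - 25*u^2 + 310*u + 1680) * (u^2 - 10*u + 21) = -5*u^5 + 25*u^4 + 455*u^3 - 1945*u^2 - 10290*u + 35280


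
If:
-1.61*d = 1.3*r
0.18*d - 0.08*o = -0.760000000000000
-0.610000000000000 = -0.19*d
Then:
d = 3.21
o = 16.72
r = -3.98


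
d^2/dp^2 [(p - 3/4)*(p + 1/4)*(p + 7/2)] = 6*p + 6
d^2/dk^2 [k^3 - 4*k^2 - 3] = 6*k - 8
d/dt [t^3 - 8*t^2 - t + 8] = 3*t^2 - 16*t - 1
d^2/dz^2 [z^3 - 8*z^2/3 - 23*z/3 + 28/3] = 6*z - 16/3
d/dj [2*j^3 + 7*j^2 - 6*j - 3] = 6*j^2 + 14*j - 6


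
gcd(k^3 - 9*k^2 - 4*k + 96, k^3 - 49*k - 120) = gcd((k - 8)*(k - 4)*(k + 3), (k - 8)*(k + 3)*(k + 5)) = k^2 - 5*k - 24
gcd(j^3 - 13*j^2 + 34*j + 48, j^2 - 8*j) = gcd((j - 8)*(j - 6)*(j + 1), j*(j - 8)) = j - 8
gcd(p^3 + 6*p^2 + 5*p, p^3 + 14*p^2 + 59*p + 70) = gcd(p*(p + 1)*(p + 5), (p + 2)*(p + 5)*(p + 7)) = p + 5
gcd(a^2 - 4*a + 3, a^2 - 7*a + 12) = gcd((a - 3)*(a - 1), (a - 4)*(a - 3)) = a - 3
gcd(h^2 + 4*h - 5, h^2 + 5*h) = h + 5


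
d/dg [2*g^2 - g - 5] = 4*g - 1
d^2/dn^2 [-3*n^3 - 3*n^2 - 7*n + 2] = -18*n - 6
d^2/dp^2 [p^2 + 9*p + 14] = 2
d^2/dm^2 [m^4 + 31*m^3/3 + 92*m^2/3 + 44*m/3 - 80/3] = 12*m^2 + 62*m + 184/3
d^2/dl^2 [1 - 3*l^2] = -6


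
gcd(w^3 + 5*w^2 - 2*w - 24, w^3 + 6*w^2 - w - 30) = w^2 + w - 6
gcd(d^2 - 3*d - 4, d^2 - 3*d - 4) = d^2 - 3*d - 4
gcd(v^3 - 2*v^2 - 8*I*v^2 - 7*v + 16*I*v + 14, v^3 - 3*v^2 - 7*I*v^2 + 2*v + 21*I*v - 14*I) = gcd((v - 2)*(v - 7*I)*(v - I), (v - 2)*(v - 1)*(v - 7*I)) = v^2 + v*(-2 - 7*I) + 14*I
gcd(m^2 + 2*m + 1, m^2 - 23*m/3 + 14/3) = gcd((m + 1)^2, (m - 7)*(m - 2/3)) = 1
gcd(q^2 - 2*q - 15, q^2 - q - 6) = 1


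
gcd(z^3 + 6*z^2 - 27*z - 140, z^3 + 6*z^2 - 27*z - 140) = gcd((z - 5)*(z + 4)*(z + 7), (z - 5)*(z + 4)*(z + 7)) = z^3 + 6*z^2 - 27*z - 140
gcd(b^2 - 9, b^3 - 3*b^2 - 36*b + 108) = b - 3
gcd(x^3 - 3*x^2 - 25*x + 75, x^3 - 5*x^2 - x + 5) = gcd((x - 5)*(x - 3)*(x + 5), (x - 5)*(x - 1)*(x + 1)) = x - 5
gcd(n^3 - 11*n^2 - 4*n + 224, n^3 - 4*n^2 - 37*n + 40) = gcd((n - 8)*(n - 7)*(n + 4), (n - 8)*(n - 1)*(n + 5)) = n - 8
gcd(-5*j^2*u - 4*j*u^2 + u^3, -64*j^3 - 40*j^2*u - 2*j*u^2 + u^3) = 1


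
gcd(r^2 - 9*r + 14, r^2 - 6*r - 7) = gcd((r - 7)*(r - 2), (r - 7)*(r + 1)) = r - 7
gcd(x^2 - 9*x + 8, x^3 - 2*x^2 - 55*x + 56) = x^2 - 9*x + 8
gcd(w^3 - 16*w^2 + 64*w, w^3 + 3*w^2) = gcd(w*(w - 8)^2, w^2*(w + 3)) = w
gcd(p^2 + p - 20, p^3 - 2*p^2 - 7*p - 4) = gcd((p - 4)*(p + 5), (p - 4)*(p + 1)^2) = p - 4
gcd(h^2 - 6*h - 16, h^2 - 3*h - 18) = 1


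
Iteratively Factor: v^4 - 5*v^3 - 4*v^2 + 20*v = (v - 2)*(v^3 - 3*v^2 - 10*v) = v*(v - 2)*(v^2 - 3*v - 10) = v*(v - 2)*(v + 2)*(v - 5)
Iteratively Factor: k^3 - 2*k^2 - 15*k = (k - 5)*(k^2 + 3*k) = k*(k - 5)*(k + 3)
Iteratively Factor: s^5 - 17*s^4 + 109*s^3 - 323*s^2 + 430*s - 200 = (s - 5)*(s^4 - 12*s^3 + 49*s^2 - 78*s + 40) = (s - 5)*(s - 4)*(s^3 - 8*s^2 + 17*s - 10) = (s - 5)*(s - 4)*(s - 1)*(s^2 - 7*s + 10) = (s - 5)^2*(s - 4)*(s - 1)*(s - 2)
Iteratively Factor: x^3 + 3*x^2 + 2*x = (x + 1)*(x^2 + 2*x) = x*(x + 1)*(x + 2)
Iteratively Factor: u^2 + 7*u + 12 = (u + 4)*(u + 3)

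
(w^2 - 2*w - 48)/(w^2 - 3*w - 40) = (w + 6)/(w + 5)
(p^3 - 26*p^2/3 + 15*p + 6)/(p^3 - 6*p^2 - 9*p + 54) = (p + 1/3)/(p + 3)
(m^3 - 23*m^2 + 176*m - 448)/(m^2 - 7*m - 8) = (m^2 - 15*m + 56)/(m + 1)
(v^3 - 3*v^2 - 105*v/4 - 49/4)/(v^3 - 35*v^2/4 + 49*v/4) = (4*v^2 + 16*v + 7)/(v*(4*v - 7))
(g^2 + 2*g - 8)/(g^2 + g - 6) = (g + 4)/(g + 3)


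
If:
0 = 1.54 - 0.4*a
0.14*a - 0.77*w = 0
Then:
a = 3.85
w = 0.70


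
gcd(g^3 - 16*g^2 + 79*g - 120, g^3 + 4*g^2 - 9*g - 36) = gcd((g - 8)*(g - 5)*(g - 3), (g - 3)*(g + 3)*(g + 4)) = g - 3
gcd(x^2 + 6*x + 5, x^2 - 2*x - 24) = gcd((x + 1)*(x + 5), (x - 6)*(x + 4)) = 1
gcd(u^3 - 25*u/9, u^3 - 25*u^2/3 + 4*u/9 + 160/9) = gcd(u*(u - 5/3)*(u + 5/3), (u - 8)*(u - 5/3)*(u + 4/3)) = u - 5/3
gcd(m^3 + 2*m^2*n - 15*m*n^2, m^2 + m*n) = m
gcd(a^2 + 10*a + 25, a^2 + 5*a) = a + 5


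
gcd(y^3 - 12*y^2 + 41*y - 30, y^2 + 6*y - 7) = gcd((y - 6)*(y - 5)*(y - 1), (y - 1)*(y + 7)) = y - 1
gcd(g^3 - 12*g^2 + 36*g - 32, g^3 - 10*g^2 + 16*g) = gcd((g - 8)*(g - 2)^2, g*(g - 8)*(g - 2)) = g^2 - 10*g + 16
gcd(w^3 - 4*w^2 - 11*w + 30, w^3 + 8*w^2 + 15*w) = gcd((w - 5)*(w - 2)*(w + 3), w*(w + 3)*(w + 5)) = w + 3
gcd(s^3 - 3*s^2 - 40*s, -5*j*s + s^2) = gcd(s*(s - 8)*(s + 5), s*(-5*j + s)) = s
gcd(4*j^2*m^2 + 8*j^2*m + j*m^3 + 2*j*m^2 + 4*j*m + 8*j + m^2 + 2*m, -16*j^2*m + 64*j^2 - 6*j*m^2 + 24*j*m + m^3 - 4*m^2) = 1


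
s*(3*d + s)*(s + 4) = 3*d*s^2 + 12*d*s + s^3 + 4*s^2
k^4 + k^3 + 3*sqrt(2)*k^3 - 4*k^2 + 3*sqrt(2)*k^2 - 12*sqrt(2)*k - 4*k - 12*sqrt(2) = (k - 2)*(k + 1)*(k + 2)*(k + 3*sqrt(2))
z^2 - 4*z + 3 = (z - 3)*(z - 1)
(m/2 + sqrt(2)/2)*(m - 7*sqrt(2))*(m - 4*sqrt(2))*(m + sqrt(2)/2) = m^4/2 - 19*sqrt(2)*m^3/4 + 12*m^2 + 73*sqrt(2)*m/2 + 28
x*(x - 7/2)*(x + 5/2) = x^3 - x^2 - 35*x/4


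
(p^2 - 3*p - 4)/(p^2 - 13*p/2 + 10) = 2*(p + 1)/(2*p - 5)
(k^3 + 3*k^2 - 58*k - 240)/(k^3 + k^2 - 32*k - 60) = (k^2 - 2*k - 48)/(k^2 - 4*k - 12)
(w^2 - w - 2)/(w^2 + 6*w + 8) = (w^2 - w - 2)/(w^2 + 6*w + 8)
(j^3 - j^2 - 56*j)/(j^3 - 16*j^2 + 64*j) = (j + 7)/(j - 8)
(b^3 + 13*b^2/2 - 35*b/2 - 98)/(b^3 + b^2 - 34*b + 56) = (b + 7/2)/(b - 2)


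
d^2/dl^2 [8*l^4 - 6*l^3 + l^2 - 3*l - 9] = 96*l^2 - 36*l + 2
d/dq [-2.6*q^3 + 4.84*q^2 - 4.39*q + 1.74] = -7.8*q^2 + 9.68*q - 4.39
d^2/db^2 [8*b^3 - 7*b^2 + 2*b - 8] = 48*b - 14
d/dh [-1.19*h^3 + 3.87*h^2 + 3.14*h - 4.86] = -3.57*h^2 + 7.74*h + 3.14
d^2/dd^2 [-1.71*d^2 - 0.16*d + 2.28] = -3.42000000000000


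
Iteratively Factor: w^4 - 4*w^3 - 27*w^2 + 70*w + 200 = (w - 5)*(w^3 + w^2 - 22*w - 40) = (w - 5)*(w + 2)*(w^2 - w - 20) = (w - 5)*(w + 2)*(w + 4)*(w - 5)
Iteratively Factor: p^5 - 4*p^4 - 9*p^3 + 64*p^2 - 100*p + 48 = (p + 4)*(p^4 - 8*p^3 + 23*p^2 - 28*p + 12) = (p - 3)*(p + 4)*(p^3 - 5*p^2 + 8*p - 4) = (p - 3)*(p - 2)*(p + 4)*(p^2 - 3*p + 2) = (p - 3)*(p - 2)^2*(p + 4)*(p - 1)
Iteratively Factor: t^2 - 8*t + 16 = (t - 4)*(t - 4)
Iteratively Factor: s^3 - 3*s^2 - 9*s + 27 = (s - 3)*(s^2 - 9) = (s - 3)^2*(s + 3)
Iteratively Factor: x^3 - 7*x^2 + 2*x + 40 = (x + 2)*(x^2 - 9*x + 20) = (x - 4)*(x + 2)*(x - 5)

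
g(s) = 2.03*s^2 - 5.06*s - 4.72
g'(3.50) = 9.15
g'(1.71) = 1.88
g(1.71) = -7.44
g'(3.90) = 10.77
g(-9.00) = 205.25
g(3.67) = 4.05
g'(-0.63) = -7.62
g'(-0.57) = -7.37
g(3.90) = 6.42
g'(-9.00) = -41.60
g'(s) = 4.06*s - 5.06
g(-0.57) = -1.18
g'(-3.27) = -18.34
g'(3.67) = 9.84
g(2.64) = -3.93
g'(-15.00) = -65.96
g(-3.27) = 33.53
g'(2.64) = 5.66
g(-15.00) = 527.93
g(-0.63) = -0.73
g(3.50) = 2.44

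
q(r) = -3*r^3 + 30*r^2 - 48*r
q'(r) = -9*r^2 + 60*r - 48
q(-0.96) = 76.38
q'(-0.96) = -113.89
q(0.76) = -20.47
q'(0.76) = -7.60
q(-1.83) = 206.69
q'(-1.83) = -187.94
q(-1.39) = 132.74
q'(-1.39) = -148.79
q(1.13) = -20.26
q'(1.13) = 8.31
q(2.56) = 23.40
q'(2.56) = 46.62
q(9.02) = -193.76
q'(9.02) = -239.04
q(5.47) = 144.07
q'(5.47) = 10.91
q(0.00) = 0.00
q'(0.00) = -48.00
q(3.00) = 45.00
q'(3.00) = 51.00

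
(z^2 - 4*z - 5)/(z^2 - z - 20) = (z + 1)/(z + 4)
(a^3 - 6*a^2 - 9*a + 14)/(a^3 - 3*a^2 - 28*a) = (a^2 + a - 2)/(a*(a + 4))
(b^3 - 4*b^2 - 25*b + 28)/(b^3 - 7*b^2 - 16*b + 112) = (b - 1)/(b - 4)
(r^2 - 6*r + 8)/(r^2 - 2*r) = (r - 4)/r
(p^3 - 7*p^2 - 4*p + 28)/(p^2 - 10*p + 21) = (p^2 - 4)/(p - 3)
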